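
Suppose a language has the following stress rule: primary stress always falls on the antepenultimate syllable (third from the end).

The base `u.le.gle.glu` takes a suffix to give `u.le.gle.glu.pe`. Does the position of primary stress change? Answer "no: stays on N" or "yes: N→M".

Base `u.le.gle.glu` (4 syllables):
  The word has 4 syllables; the antepenultimate syllable (third from the end) is syllable 2 (le).
  → primary stress on syllable 2.
Suffixed `u.le.gle.glu.pe` (5 syllables):
  The word has 5 syllables; the antepenultimate syllable (third from the end) is syllable 3 (gle).
  → primary stress on syllable 3.

yes: 2→3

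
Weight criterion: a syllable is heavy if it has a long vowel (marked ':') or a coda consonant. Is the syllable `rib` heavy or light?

heavy

`rib`: short vowel, closed (coda /b/). Closed → heavy.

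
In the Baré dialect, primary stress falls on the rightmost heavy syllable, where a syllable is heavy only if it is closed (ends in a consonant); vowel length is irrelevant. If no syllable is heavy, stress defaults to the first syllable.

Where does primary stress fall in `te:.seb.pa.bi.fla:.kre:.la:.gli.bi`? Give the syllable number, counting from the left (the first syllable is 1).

Weights: 1 te: L, 2 seb H, 3 pa L, 4 bi L, 5 fla: L, 6 kre: L, 7 la: L, 8 gli L, 9 bi L.
Heavy syllables in the domain: 2. The rightmost is syllable 2 (seb).
Primary stress: syllable 2 → te:.ˈseb.pa.bi.fla:.kre:.la:.gli.bi.

2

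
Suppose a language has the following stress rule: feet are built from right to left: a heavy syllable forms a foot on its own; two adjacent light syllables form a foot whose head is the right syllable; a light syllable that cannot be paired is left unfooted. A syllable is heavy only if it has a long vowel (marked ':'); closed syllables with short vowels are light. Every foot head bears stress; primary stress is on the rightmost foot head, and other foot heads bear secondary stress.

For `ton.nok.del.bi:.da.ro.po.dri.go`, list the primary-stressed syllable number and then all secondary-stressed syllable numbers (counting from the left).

primary 9, secondary 3, 4, 7

Weights: 1 ton L, 2 nok L, 3 del L, 4 bi: H, 5 da L, 6 ro L, 7 po L, 8 dri L, 9 go L.
Parse right to left (heavy = foot alone; LL = one foot; stranded L unfooted): ton (nok.ˈdel) (ˈbi:) da (ro.ˈpo) (dri.ˈgo).
Foot heads: 3, 4, 7, 9.
Primary stress on the rightmost head = syllable 9.
Secondary stress on 3, 4, 7: ton.nok.ˌdel.ˌbi:.da.ro.ˌpo.dri.ˈgo.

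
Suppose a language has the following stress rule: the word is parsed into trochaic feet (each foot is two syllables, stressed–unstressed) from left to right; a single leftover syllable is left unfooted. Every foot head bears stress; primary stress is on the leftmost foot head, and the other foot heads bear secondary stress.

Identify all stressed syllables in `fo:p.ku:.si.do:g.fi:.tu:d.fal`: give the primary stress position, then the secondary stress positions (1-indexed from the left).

primary 1, secondary 3, 5

Parse left to right into trochaic (ˈσσ) feet: (ˈfo:p.ku:) (ˈsi.do:g) (ˈfi:.tu:d) fal. Syllable 7 is left unfooted.
Foot heads (stressed positions): 1, 3, 5.
End Rule Leftmost: primary stress on the leftmost head = syllable 1.
Secondary stress on 3, 5: ˈfo:p.ku:.ˌsi.do:g.ˌfi:.tu:d.fal.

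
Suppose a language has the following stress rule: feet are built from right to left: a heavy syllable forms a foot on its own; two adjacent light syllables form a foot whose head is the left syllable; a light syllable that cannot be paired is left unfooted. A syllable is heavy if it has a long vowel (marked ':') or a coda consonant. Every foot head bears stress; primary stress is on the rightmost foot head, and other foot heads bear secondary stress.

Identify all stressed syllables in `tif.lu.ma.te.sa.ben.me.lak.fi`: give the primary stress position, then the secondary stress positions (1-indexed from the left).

Weights: 1 tif H, 2 lu L, 3 ma L, 4 te L, 5 sa L, 6 ben H, 7 me L, 8 lak H, 9 fi L.
Parse right to left (heavy = foot alone; LL = one foot; stranded L unfooted): (ˈtif) (ˈlu.ma) (ˈte.sa) (ˈben) me (ˈlak) fi.
Foot heads: 1, 2, 4, 6, 8.
Primary stress on the rightmost head = syllable 8.
Secondary stress on 1, 2, 4, 6: ˌtif.ˌlu.ma.ˌte.sa.ˌben.me.ˈlak.fi.

primary 8, secondary 1, 2, 4, 6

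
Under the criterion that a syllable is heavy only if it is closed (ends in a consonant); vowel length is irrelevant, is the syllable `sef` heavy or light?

`sef`: short vowel, closed (coda /f/). Closed (coda /f/) → heavy.

heavy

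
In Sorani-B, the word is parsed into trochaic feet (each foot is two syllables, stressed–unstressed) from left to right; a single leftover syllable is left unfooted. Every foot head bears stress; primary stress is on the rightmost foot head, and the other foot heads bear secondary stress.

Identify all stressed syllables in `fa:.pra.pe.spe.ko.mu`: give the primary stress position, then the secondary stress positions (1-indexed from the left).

primary 5, secondary 1, 3

Parse left to right into trochaic (ˈσσ) feet: (ˈfa:.pra) (ˈpe.spe) (ˈko.mu).
Foot heads (stressed positions): 1, 3, 5.
End Rule Rightmost: primary stress on the rightmost head = syllable 5.
Secondary stress on 1, 3: ˌfa:.pra.ˌpe.spe.ˈko.mu.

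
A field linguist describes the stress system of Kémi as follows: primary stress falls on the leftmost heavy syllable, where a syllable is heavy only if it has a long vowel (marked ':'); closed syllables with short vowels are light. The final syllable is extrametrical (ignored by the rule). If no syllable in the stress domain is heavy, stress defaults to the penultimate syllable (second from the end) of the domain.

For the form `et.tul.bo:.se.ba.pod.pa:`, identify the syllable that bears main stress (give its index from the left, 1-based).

The final syllable (7, pa:) is extrametrical; the stress domain is syllables 1–6.
Weights: 1 et L, 2 tul L, 3 bo: H, 4 se L, 5 ba L, 6 pod L.
Heavy syllables in the domain: 3. The leftmost is syllable 3 (bo:).
Primary stress: syllable 3 → et.tul.ˈbo:.se.ba.pod.pa:.

3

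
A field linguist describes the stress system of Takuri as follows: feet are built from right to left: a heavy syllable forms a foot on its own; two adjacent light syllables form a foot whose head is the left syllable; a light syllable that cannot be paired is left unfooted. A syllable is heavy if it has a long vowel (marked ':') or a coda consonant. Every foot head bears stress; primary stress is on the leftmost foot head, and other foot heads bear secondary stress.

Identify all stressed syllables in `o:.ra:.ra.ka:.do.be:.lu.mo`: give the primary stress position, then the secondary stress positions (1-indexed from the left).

primary 1, secondary 2, 4, 6, 7

Weights: 1 o: H, 2 ra: H, 3 ra L, 4 ka: H, 5 do L, 6 be: H, 7 lu L, 8 mo L.
Parse right to left (heavy = foot alone; LL = one foot; stranded L unfooted): (ˈo:) (ˈra:) ra (ˈka:) do (ˈbe:) (ˈlu.mo).
Foot heads: 1, 2, 4, 6, 7.
Primary stress on the leftmost head = syllable 1.
Secondary stress on 2, 4, 6, 7: ˈo:.ˌra:.ra.ˌka:.do.ˌbe:.ˌlu.mo.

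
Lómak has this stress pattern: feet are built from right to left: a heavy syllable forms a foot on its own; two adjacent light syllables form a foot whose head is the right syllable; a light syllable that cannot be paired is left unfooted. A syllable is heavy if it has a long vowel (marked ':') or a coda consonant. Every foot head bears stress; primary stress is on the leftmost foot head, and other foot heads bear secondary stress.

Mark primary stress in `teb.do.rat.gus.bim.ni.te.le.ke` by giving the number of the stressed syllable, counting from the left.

Weights: 1 teb H, 2 do L, 3 rat H, 4 gus H, 5 bim H, 6 ni L, 7 te L, 8 le L, 9 ke L.
Parse right to left (heavy = foot alone; LL = one foot; stranded L unfooted): (ˈteb) do (ˈrat) (ˈgus) (ˈbim) (ni.ˈte) (le.ˈke).
Foot heads: 1, 3, 4, 5, 7, 9.
Primary stress on the leftmost head = syllable 1.
Primary stress: syllable 1 → ˈteb.do.rat.gus.bim.ni.te.le.ke.

1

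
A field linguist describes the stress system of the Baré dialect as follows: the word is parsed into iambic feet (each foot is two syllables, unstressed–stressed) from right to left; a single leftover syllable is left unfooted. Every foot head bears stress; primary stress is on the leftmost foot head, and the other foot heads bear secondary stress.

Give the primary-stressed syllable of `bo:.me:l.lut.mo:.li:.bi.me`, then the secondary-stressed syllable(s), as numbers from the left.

primary 3, secondary 5, 7

Parse right to left into iambic (σˈσ) feet: bo: (me:l.ˈlut) (mo:.ˈli:) (bi.ˈme). Syllable 1 is left unfooted.
Foot heads (stressed positions): 3, 5, 7.
End Rule Leftmost: primary stress on the leftmost head = syllable 3.
Secondary stress on 5, 7: bo:.me:l.ˈlut.mo:.ˌli:.bi.ˌme.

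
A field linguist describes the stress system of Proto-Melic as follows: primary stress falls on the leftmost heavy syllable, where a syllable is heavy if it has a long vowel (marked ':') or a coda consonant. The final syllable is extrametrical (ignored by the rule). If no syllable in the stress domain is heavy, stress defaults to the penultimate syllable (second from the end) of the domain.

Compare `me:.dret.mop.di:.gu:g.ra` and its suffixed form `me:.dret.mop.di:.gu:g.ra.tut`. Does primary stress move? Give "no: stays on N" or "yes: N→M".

no: stays on 1

Base `me:.dret.mop.di:.gu:g.ra` (6 syllables):
  The final syllable (6, ra) is extrametrical; the stress domain is syllables 1–5.
  Weights: 1 me: H, 2 dret H, 3 mop H, 4 di: H, 5 gu:g H.
  Heavy syllables in the domain: 1, 2, 3, 4, 5. The leftmost is syllable 1 (me:).
  → primary stress on syllable 1.
Suffixed `me:.dret.mop.di:.gu:g.ra.tut` (7 syllables):
  The final syllable (7, tut) is extrametrical; the stress domain is syllables 1–6.
  Weights: 1 me: H, 2 dret H, 3 mop H, 4 di: H, 5 gu:g H, 6 ra L.
  Heavy syllables in the domain: 1, 2, 3, 4, 5. The leftmost is syllable 1 (me:).
  → primary stress on syllable 1.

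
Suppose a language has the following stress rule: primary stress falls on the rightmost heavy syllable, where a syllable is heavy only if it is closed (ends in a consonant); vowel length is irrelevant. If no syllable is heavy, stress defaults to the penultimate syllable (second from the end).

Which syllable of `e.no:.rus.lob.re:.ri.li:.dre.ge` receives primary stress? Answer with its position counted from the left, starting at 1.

4

Weights: 1 e L, 2 no: L, 3 rus H, 4 lob H, 5 re: L, 6 ri L, 7 li: L, 8 dre L, 9 ge L.
Heavy syllables in the domain: 3, 4. The rightmost is syllable 4 (lob).
Primary stress: syllable 4 → e.no:.rus.ˈlob.re:.ri.li:.dre.ge.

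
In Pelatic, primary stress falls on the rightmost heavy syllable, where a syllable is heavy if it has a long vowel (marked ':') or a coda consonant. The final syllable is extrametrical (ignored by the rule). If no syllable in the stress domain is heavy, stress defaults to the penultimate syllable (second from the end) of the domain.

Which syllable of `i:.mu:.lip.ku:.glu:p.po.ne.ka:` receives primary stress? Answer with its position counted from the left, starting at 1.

The final syllable (8, ka:) is extrametrical; the stress domain is syllables 1–7.
Weights: 1 i: H, 2 mu: H, 3 lip H, 4 ku: H, 5 glu:p H, 6 po L, 7 ne L.
Heavy syllables in the domain: 1, 2, 3, 4, 5. The rightmost is syllable 5 (glu:p).
Primary stress: syllable 5 → i:.mu:.lip.ku:.ˈglu:p.po.ne.ka:.

5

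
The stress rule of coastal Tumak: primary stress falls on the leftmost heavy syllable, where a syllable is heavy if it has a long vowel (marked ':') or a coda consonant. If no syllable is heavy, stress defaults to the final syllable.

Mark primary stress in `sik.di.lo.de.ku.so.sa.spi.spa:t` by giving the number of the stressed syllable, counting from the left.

Weights: 1 sik H, 2 di L, 3 lo L, 4 de L, 5 ku L, 6 so L, 7 sa L, 8 spi L, 9 spa:t H.
Heavy syllables in the domain: 1, 9. The leftmost is syllable 1 (sik).
Primary stress: syllable 1 → ˈsik.di.lo.de.ku.so.sa.spi.spa:t.

1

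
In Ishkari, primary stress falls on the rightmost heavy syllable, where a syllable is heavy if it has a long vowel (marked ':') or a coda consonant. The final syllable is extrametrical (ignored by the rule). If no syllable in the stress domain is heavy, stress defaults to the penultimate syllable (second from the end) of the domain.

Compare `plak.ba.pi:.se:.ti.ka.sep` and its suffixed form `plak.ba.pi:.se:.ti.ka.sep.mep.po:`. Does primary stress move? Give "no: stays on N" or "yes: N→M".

yes: 4→8

Base `plak.ba.pi:.se:.ti.ka.sep` (7 syllables):
  The final syllable (7, sep) is extrametrical; the stress domain is syllables 1–6.
  Weights: 1 plak H, 2 ba L, 3 pi: H, 4 se: H, 5 ti L, 6 ka L.
  Heavy syllables in the domain: 1, 3, 4. The rightmost is syllable 4 (se:).
  → primary stress on syllable 4.
Suffixed `plak.ba.pi:.se:.ti.ka.sep.mep.po:` (9 syllables):
  The final syllable (9, po:) is extrametrical; the stress domain is syllables 1–8.
  Weights: 1 plak H, 2 ba L, 3 pi: H, 4 se: H, 5 ti L, 6 ka L, 7 sep H, 8 mep H.
  Heavy syllables in the domain: 1, 3, 4, 7, 8. The rightmost is syllable 8 (mep).
  → primary stress on syllable 8.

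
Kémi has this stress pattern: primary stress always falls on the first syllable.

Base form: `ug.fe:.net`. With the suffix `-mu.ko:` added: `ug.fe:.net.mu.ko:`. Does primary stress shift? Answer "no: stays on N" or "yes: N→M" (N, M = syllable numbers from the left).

no: stays on 1

Base `ug.fe:.net` (3 syllables):
  The word has 3 syllables; the first syllable is syllable 1 (ug).
  → primary stress on syllable 1.
Suffixed `ug.fe:.net.mu.ko:` (5 syllables):
  The word has 5 syllables; the first syllable is syllable 1 (ug).
  → primary stress on syllable 1.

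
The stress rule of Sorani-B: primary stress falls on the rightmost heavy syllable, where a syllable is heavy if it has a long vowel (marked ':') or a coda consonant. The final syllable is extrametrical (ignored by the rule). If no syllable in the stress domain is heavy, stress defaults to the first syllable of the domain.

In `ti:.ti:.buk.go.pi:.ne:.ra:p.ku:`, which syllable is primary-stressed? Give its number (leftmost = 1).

The final syllable (8, ku:) is extrametrical; the stress domain is syllables 1–7.
Weights: 1 ti: H, 2 ti: H, 3 buk H, 4 go L, 5 pi: H, 6 ne: H, 7 ra:p H.
Heavy syllables in the domain: 1, 2, 3, 5, 6, 7. The rightmost is syllable 7 (ra:p).
Primary stress: syllable 7 → ti:.ti:.buk.go.pi:.ne:.ˈra:p.ku:.

7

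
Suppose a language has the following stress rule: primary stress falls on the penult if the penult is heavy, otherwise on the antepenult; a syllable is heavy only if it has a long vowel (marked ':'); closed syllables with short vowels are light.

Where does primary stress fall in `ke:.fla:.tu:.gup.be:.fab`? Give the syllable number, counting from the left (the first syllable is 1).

Weights: 4 gup L, 5 be: H, 6 fab L.
The penult (syllable 5, be:) is heavy, so it takes stress.
Primary stress: syllable 5 → ke:.fla:.tu:.gup.ˈbe:.fab.

5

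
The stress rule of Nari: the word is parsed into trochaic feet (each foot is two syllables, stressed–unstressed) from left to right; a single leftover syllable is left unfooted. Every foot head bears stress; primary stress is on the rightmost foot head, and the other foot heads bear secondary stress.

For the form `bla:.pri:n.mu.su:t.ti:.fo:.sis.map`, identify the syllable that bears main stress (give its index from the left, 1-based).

7

Parse left to right into trochaic (ˈσσ) feet: (ˈbla:.pri:n) (ˈmu.su:t) (ˈti:.fo:) (ˈsis.map).
Foot heads (stressed positions): 1, 3, 5, 7.
End Rule Rightmost: primary stress on the rightmost head = syllable 7.
Primary stress: syllable 7 → bla:.pri:n.mu.su:t.ti:.fo:.ˈsis.map.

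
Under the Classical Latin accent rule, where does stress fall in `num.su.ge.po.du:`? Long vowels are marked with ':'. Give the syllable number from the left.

Classical Latin: stress the penult if heavy (long vowel or closed), else the antepenult.
Weights: 3 ge L, 4 po L, 5 du: H.
The penult (syllable 4, po) is light, so stress falls on the antepenult (syllable 3, ge).
Stress on syllable 3: num.su.ˈge.po.du:.

3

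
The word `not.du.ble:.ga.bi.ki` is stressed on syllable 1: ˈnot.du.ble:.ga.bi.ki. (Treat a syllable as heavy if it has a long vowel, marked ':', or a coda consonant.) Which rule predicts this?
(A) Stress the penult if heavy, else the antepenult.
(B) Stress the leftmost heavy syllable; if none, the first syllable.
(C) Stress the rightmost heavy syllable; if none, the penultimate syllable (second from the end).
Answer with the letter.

Rule A → syllable 4 (observed: 1).
Rule B → syllable 1 ✓.
Rule C → syllable 3 (observed: 1).

B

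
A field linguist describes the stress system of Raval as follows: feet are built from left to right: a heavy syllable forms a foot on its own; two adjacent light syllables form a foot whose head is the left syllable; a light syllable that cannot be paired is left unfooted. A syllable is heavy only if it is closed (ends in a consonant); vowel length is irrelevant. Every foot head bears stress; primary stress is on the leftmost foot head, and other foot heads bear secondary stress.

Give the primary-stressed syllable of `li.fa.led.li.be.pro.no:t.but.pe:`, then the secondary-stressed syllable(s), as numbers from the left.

primary 1, secondary 3, 4, 7, 8

Weights: 1 li L, 2 fa L, 3 led H, 4 li L, 5 be L, 6 pro L, 7 no:t H, 8 but H, 9 pe: L.
Parse left to right (heavy = foot alone; LL = one foot; stranded L unfooted): (ˈli.fa) (ˈled) (ˈli.be) pro (ˈno:t) (ˈbut) pe:.
Foot heads: 1, 3, 4, 7, 8.
Primary stress on the leftmost head = syllable 1.
Secondary stress on 3, 4, 7, 8: ˈli.fa.ˌled.ˌli.be.pro.ˌno:t.ˌbut.pe:.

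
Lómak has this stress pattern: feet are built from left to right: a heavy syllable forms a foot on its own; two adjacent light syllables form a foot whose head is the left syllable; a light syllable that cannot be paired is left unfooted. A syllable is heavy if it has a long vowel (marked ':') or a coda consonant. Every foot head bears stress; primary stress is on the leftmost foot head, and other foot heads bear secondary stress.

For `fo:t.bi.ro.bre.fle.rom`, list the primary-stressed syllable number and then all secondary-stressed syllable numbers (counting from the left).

primary 1, secondary 2, 4, 6

Weights: 1 fo:t H, 2 bi L, 3 ro L, 4 bre L, 5 fle L, 6 rom H.
Parse left to right (heavy = foot alone; LL = one foot; stranded L unfooted): (ˈfo:t) (ˈbi.ro) (ˈbre.fle) (ˈrom).
Foot heads: 1, 2, 4, 6.
Primary stress on the leftmost head = syllable 1.
Secondary stress on 2, 4, 6: ˈfo:t.ˌbi.ro.ˌbre.fle.ˌrom.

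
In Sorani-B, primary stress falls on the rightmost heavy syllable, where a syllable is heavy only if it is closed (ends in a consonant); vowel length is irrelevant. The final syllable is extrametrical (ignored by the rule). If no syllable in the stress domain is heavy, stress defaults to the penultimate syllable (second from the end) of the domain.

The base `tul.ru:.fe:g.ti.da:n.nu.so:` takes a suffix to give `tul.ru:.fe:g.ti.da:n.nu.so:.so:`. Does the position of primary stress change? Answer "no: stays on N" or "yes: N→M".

no: stays on 5

Base `tul.ru:.fe:g.ti.da:n.nu.so:` (7 syllables):
  The final syllable (7, so:) is extrametrical; the stress domain is syllables 1–6.
  Weights: 1 tul H, 2 ru: L, 3 fe:g H, 4 ti L, 5 da:n H, 6 nu L.
  Heavy syllables in the domain: 1, 3, 5. The rightmost is syllable 5 (da:n).
  → primary stress on syllable 5.
Suffixed `tul.ru:.fe:g.ti.da:n.nu.so:.so:` (8 syllables):
  The final syllable (8, so:) is extrametrical; the stress domain is syllables 1–7.
  Weights: 1 tul H, 2 ru: L, 3 fe:g H, 4 ti L, 5 da:n H, 6 nu L, 7 so: L.
  Heavy syllables in the domain: 1, 3, 5. The rightmost is syllable 5 (da:n).
  → primary stress on syllable 5.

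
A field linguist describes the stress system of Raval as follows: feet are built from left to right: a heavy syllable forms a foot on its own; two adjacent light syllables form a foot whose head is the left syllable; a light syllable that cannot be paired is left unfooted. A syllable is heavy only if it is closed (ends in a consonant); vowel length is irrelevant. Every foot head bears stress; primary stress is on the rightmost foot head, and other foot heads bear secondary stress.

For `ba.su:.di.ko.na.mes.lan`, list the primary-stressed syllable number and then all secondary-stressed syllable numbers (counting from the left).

primary 7, secondary 1, 3, 6

Weights: 1 ba L, 2 su: L, 3 di L, 4 ko L, 5 na L, 6 mes H, 7 lan H.
Parse left to right (heavy = foot alone; LL = one foot; stranded L unfooted): (ˈba.su:) (ˈdi.ko) na (ˈmes) (ˈlan).
Foot heads: 1, 3, 6, 7.
Primary stress on the rightmost head = syllable 7.
Secondary stress on 1, 3, 6: ˌba.su:.ˌdi.ko.na.ˌmes.ˈlan.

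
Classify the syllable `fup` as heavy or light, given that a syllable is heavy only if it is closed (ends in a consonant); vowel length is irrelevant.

heavy

`fup`: short vowel, closed (coda /p/). Closed (coda /p/) → heavy.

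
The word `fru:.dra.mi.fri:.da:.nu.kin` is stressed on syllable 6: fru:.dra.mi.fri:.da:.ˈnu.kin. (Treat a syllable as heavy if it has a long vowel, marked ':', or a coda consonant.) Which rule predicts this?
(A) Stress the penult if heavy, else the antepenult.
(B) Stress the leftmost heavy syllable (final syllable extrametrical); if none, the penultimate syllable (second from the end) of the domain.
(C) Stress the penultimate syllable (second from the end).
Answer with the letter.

Rule A → syllable 5 (observed: 6).
Rule B → syllable 1 (observed: 6).
Rule C → syllable 6 ✓.

C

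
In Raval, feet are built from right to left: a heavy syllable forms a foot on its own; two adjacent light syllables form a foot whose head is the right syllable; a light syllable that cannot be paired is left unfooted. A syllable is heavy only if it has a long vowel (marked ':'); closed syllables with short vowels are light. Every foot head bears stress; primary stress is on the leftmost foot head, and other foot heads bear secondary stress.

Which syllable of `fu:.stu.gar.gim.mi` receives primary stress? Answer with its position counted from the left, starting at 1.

Weights: 1 fu: H, 2 stu L, 3 gar L, 4 gim L, 5 mi L.
Parse right to left (heavy = foot alone; LL = one foot; stranded L unfooted): (ˈfu:) (stu.ˈgar) (gim.ˈmi).
Foot heads: 1, 3, 5.
Primary stress on the leftmost head = syllable 1.
Primary stress: syllable 1 → ˈfu:.stu.gar.gim.mi.

1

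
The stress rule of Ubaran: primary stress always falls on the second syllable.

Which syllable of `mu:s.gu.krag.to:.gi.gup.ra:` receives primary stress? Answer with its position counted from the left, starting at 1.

2

The word has 7 syllables; the second syllable is syllable 2 (gu).
Primary stress: syllable 2 → mu:s.ˈgu.krag.to:.gi.gup.ra:.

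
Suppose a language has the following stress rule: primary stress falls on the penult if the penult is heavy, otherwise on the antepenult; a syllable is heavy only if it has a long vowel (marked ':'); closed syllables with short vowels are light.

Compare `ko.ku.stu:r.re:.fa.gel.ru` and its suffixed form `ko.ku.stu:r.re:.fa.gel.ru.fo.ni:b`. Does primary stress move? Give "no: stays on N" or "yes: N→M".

Base `ko.ku.stu:r.re:.fa.gel.ru` (7 syllables):
  Weights: 5 fa L, 6 gel L, 7 ru L.
  The penult (syllable 6, gel) is light, so stress falls on the antepenult (syllable 5, fa).
  → primary stress on syllable 5.
Suffixed `ko.ku.stu:r.re:.fa.gel.ru.fo.ni:b` (9 syllables):
  Weights: 7 ru L, 8 fo L, 9 ni:b H.
  The penult (syllable 8, fo) is light, so stress falls on the antepenult (syllable 7, ru).
  → primary stress on syllable 7.

yes: 5→7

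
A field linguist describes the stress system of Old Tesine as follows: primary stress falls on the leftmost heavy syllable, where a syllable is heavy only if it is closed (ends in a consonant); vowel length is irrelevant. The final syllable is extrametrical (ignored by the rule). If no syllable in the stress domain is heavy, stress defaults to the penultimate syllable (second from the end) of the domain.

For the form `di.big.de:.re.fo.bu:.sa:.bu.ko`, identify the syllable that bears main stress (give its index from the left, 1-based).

The final syllable (9, ko) is extrametrical; the stress domain is syllables 1–8.
Weights: 1 di L, 2 big H, 3 de: L, 4 re L, 5 fo L, 6 bu: L, 7 sa: L, 8 bu L.
Heavy syllables in the domain: 2. The leftmost is syllable 2 (big).
Primary stress: syllable 2 → di.ˈbig.de:.re.fo.bu:.sa:.bu.ko.

2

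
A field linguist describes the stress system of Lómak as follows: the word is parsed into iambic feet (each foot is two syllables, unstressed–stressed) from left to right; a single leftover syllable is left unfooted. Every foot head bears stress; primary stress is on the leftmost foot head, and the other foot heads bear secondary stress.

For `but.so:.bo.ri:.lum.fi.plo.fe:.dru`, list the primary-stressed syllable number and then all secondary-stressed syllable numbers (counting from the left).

Parse left to right into iambic (σˈσ) feet: (but.ˈso:) (bo.ˈri:) (lum.ˈfi) (plo.ˈfe:) dru. Syllable 9 is left unfooted.
Foot heads (stressed positions): 2, 4, 6, 8.
End Rule Leftmost: primary stress on the leftmost head = syllable 2.
Secondary stress on 4, 6, 8: but.ˈso:.bo.ˌri:.lum.ˌfi.plo.ˌfe:.dru.

primary 2, secondary 4, 6, 8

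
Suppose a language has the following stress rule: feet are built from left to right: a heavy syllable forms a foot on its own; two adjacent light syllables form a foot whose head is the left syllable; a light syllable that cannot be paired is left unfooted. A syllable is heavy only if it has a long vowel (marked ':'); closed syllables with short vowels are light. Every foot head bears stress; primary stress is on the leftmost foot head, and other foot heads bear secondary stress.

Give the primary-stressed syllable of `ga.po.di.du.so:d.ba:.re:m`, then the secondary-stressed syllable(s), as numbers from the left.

Weights: 1 ga L, 2 po L, 3 di L, 4 du L, 5 so:d H, 6 ba: H, 7 re:m H.
Parse left to right (heavy = foot alone; LL = one foot; stranded L unfooted): (ˈga.po) (ˈdi.du) (ˈso:d) (ˈba:) (ˈre:m).
Foot heads: 1, 3, 5, 6, 7.
Primary stress on the leftmost head = syllable 1.
Secondary stress on 3, 5, 6, 7: ˈga.po.ˌdi.du.ˌso:d.ˌba:.ˌre:m.

primary 1, secondary 3, 5, 6, 7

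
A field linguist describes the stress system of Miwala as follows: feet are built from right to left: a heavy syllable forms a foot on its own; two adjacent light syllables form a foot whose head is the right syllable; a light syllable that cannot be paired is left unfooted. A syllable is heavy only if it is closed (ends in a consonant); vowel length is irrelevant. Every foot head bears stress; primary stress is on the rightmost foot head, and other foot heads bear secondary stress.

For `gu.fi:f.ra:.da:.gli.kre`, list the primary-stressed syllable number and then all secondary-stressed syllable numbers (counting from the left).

Weights: 1 gu L, 2 fi:f H, 3 ra: L, 4 da: L, 5 gli L, 6 kre L.
Parse right to left (heavy = foot alone; LL = one foot; stranded L unfooted): gu (ˈfi:f) (ra:.ˈda:) (gli.ˈkre).
Foot heads: 2, 4, 6.
Primary stress on the rightmost head = syllable 6.
Secondary stress on 2, 4: gu.ˌfi:f.ra:.ˌda:.gli.ˈkre.

primary 6, secondary 2, 4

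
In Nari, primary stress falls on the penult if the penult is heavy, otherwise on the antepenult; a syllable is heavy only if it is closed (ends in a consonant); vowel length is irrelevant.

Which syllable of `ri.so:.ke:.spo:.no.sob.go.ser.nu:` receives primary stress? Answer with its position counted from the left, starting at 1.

Weights: 7 go L, 8 ser H, 9 nu: L.
The penult (syllable 8, ser) is heavy, so it takes stress.
Primary stress: syllable 8 → ri.so:.ke:.spo:.no.sob.go.ˈser.nu:.

8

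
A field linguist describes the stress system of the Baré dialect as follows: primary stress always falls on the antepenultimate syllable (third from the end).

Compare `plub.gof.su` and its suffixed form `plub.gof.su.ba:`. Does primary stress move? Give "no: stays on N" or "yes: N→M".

yes: 1→2

Base `plub.gof.su` (3 syllables):
  The word has 3 syllables; the antepenultimate syllable (third from the end) is syllable 1 (plub).
  → primary stress on syllable 1.
Suffixed `plub.gof.su.ba:` (4 syllables):
  The word has 4 syllables; the antepenultimate syllable (third from the end) is syllable 2 (gof).
  → primary stress on syllable 2.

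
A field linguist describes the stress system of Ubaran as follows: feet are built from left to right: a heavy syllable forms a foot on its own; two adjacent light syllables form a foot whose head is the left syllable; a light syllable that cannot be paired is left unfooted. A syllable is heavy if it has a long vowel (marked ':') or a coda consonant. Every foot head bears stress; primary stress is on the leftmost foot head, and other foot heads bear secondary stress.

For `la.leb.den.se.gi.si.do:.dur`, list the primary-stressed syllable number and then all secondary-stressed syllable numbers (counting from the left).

primary 2, secondary 3, 4, 7, 8

Weights: 1 la L, 2 leb H, 3 den H, 4 se L, 5 gi L, 6 si L, 7 do: H, 8 dur H.
Parse left to right (heavy = foot alone; LL = one foot; stranded L unfooted): la (ˈleb) (ˈden) (ˈse.gi) si (ˈdo:) (ˈdur).
Foot heads: 2, 3, 4, 7, 8.
Primary stress on the leftmost head = syllable 2.
Secondary stress on 3, 4, 7, 8: la.ˈleb.ˌden.ˌse.gi.si.ˌdo:.ˌdur.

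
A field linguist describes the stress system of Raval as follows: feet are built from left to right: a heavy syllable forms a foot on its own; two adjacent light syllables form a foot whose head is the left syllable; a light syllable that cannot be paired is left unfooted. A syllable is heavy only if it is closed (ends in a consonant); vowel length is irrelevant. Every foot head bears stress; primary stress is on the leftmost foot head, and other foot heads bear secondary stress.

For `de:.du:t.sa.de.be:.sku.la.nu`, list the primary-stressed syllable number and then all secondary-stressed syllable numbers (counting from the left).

Weights: 1 de: L, 2 du:t H, 3 sa L, 4 de L, 5 be: L, 6 sku L, 7 la L, 8 nu L.
Parse left to right (heavy = foot alone; LL = one foot; stranded L unfooted): de: (ˈdu:t) (ˈsa.de) (ˈbe:.sku) (ˈla.nu).
Foot heads: 2, 3, 5, 7.
Primary stress on the leftmost head = syllable 2.
Secondary stress on 3, 5, 7: de:.ˈdu:t.ˌsa.de.ˌbe:.sku.ˌla.nu.

primary 2, secondary 3, 5, 7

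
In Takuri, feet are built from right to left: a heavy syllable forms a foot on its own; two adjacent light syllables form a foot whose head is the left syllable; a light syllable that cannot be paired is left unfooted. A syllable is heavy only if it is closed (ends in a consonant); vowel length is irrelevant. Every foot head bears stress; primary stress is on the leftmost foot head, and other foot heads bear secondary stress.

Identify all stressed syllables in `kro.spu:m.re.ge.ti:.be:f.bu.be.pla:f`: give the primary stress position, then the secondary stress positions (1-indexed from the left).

Weights: 1 kro L, 2 spu:m H, 3 re L, 4 ge L, 5 ti: L, 6 be:f H, 7 bu L, 8 be L, 9 pla:f H.
Parse right to left (heavy = foot alone; LL = one foot; stranded L unfooted): kro (ˈspu:m) re (ˈge.ti:) (ˈbe:f) (ˈbu.be) (ˈpla:f).
Foot heads: 2, 4, 6, 7, 9.
Primary stress on the leftmost head = syllable 2.
Secondary stress on 4, 6, 7, 9: kro.ˈspu:m.re.ˌge.ti:.ˌbe:f.ˌbu.be.ˌpla:f.

primary 2, secondary 4, 6, 7, 9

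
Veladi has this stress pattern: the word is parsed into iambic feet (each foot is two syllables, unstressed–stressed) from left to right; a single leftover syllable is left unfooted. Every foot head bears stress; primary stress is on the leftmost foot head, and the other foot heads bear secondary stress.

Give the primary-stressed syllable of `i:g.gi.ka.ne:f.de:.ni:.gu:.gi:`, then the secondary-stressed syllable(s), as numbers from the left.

Parse left to right into iambic (σˈσ) feet: (i:g.ˈgi) (ka.ˈne:f) (de:.ˈni:) (gu:.ˈgi:).
Foot heads (stressed positions): 2, 4, 6, 8.
End Rule Leftmost: primary stress on the leftmost head = syllable 2.
Secondary stress on 4, 6, 8: i:g.ˈgi.ka.ˌne:f.de:.ˌni:.gu:.ˌgi:.

primary 2, secondary 4, 6, 8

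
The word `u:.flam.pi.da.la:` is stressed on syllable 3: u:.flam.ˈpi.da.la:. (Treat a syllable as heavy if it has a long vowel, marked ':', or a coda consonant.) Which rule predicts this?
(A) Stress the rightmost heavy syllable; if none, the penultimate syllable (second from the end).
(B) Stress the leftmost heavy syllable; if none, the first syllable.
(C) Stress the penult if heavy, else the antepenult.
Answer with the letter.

Rule A → syllable 5 (observed: 3).
Rule B → syllable 1 (observed: 3).
Rule C → syllable 3 ✓.

C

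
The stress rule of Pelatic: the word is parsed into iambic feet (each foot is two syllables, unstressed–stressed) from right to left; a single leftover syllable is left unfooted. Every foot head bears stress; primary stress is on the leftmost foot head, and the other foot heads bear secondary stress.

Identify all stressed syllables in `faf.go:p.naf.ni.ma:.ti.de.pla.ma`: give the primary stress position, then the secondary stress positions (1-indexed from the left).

Parse right to left into iambic (σˈσ) feet: faf (go:p.ˈnaf) (ni.ˈma:) (ti.ˈde) (pla.ˈma). Syllable 1 is left unfooted.
Foot heads (stressed positions): 3, 5, 7, 9.
End Rule Leftmost: primary stress on the leftmost head = syllable 3.
Secondary stress on 5, 7, 9: faf.go:p.ˈnaf.ni.ˌma:.ti.ˌde.pla.ˌma.

primary 3, secondary 5, 7, 9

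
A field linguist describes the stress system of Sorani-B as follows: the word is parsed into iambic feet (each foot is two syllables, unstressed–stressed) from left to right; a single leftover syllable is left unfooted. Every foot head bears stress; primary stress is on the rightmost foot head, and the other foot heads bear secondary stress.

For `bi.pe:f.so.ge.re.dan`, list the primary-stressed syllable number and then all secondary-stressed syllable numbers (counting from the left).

primary 6, secondary 2, 4

Parse left to right into iambic (σˈσ) feet: (bi.ˈpe:f) (so.ˈge) (re.ˈdan).
Foot heads (stressed positions): 2, 4, 6.
End Rule Rightmost: primary stress on the rightmost head = syllable 6.
Secondary stress on 2, 4: bi.ˌpe:f.so.ˌge.re.ˈdan.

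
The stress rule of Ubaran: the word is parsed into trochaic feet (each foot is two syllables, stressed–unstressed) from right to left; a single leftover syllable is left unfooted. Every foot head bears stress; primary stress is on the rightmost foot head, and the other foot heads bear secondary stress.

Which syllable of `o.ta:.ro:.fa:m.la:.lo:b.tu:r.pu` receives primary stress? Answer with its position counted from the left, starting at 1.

Parse right to left into trochaic (ˈσσ) feet: (ˈo.ta:) (ˈro:.fa:m) (ˈla:.lo:b) (ˈtu:r.pu).
Foot heads (stressed positions): 1, 3, 5, 7.
End Rule Rightmost: primary stress on the rightmost head = syllable 7.
Primary stress: syllable 7 → o.ta:.ro:.fa:m.la:.lo:b.ˈtu:r.pu.

7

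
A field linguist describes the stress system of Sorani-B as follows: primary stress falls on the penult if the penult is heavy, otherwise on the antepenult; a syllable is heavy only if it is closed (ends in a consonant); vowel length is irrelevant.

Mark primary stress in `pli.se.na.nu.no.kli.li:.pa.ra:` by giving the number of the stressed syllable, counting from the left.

7

Weights: 7 li: L, 8 pa L, 9 ra: L.
The penult (syllable 8, pa) is light, so stress falls on the antepenult (syllable 7, li:).
Primary stress: syllable 7 → pli.se.na.nu.no.kli.ˈli:.pa.ra:.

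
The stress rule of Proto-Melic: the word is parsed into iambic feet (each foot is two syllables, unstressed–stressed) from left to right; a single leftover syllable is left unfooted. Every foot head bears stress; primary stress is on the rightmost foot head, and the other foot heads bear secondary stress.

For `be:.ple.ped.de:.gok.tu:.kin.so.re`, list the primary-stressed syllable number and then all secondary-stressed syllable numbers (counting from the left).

Parse left to right into iambic (σˈσ) feet: (be:.ˈple) (ped.ˈde:) (gok.ˈtu:) (kin.ˈso) re. Syllable 9 is left unfooted.
Foot heads (stressed positions): 2, 4, 6, 8.
End Rule Rightmost: primary stress on the rightmost head = syllable 8.
Secondary stress on 2, 4, 6: be:.ˌple.ped.ˌde:.gok.ˌtu:.kin.ˈso.re.

primary 8, secondary 2, 4, 6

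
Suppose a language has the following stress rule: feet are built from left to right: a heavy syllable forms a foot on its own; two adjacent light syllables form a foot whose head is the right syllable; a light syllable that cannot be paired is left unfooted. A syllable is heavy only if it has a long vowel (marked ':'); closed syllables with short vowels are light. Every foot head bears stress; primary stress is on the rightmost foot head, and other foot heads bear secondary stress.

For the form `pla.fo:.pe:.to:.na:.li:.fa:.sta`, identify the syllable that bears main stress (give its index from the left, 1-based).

Weights: 1 pla L, 2 fo: H, 3 pe: H, 4 to: H, 5 na: H, 6 li: H, 7 fa: H, 8 sta L.
Parse left to right (heavy = foot alone; LL = one foot; stranded L unfooted): pla (ˈfo:) (ˈpe:) (ˈto:) (ˈna:) (ˈli:) (ˈfa:) sta.
Foot heads: 2, 3, 4, 5, 6, 7.
Primary stress on the rightmost head = syllable 7.
Primary stress: syllable 7 → pla.fo:.pe:.to:.na:.li:.ˈfa:.sta.

7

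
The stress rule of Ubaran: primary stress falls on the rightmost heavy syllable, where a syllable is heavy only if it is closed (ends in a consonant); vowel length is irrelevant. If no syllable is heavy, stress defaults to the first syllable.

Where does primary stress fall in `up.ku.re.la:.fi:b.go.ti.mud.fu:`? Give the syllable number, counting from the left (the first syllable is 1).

Weights: 1 up H, 2 ku L, 3 re L, 4 la: L, 5 fi:b H, 6 go L, 7 ti L, 8 mud H, 9 fu: L.
Heavy syllables in the domain: 1, 5, 8. The rightmost is syllable 8 (mud).
Primary stress: syllable 8 → up.ku.re.la:.fi:b.go.ti.ˈmud.fu:.

8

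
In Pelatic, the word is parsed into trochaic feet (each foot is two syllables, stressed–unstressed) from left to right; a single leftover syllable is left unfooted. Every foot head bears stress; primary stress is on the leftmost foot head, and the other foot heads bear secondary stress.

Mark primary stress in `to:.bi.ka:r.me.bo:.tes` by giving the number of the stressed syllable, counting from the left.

1

Parse left to right into trochaic (ˈσσ) feet: (ˈto:.bi) (ˈka:r.me) (ˈbo:.tes).
Foot heads (stressed positions): 1, 3, 5.
End Rule Leftmost: primary stress on the leftmost head = syllable 1.
Primary stress: syllable 1 → ˈto:.bi.ka:r.me.bo:.tes.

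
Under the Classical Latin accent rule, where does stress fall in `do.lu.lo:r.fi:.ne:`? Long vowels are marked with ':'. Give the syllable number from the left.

Classical Latin: stress the penult if heavy (long vowel or closed), else the antepenult.
Weights: 3 lo:r H, 4 fi: H, 5 ne: H.
The penult (syllable 4, fi:) is heavy, so it takes stress.
Stress on syllable 4: do.lu.lo:r.ˈfi:.ne:.

4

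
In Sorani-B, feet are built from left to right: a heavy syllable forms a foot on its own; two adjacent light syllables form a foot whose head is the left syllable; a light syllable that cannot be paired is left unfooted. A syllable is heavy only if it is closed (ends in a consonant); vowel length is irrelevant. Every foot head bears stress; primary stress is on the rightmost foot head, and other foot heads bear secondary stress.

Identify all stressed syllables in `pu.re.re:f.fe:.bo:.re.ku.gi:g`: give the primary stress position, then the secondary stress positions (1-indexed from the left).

Weights: 1 pu L, 2 re L, 3 re:f H, 4 fe: L, 5 bo: L, 6 re L, 7 ku L, 8 gi:g H.
Parse left to right (heavy = foot alone; LL = one foot; stranded L unfooted): (ˈpu.re) (ˈre:f) (ˈfe:.bo:) (ˈre.ku) (ˈgi:g).
Foot heads: 1, 3, 4, 6, 8.
Primary stress on the rightmost head = syllable 8.
Secondary stress on 1, 3, 4, 6: ˌpu.re.ˌre:f.ˌfe:.bo:.ˌre.ku.ˈgi:g.

primary 8, secondary 1, 3, 4, 6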